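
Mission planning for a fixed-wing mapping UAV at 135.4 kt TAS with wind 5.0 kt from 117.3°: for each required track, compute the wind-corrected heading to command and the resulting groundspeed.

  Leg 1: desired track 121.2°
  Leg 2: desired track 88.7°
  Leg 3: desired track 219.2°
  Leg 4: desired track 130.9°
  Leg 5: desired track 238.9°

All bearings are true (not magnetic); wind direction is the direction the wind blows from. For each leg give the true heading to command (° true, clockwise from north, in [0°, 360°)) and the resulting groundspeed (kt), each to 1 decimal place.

Leg 1: desired track 121.2°; wind correction -0.1° → command heading 121.1°, groundspeed 130.4 kt
Leg 2: desired track 88.7°; wind correction +1.0° → command heading 89.7°, groundspeed 131.0 kt
Leg 3: desired track 219.2°; wind correction -2.1° → command heading 217.1°, groundspeed 136.3 kt
Leg 4: desired track 130.9°; wind correction -0.5° → command heading 130.4°, groundspeed 130.5 kt
Leg 5: desired track 238.9°; wind correction -1.8° → command heading 237.1°, groundspeed 138.0 kt

Leg 1: heading=121.1°, groundspeed=130.4 kt
Leg 2: heading=89.7°, groundspeed=131.0 kt
Leg 3: heading=217.1°, groundspeed=136.3 kt
Leg 4: heading=130.4°, groundspeed=130.5 kt
Leg 5: heading=237.1°, groundspeed=138.0 kt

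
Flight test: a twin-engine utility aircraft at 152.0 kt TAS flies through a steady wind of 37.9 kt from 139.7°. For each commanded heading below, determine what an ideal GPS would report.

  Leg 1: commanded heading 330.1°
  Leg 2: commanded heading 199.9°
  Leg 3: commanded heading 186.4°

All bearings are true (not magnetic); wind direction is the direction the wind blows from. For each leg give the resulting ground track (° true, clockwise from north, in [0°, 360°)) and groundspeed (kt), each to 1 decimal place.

Leg 1: heading 330.1°; drift -2.1° → track 328.0°, groundspeed 189.4 kt
Leg 2: heading 199.9°; drift +13.9° → track 213.8°, groundspeed 137.2 kt
Leg 3: heading 186.4°; drift +12.3° → track 198.7°, groundspeed 129.0 kt

Leg 1: track=328.0°, groundspeed=189.4 kt
Leg 2: track=213.8°, groundspeed=137.2 kt
Leg 3: track=198.7°, groundspeed=129.0 kt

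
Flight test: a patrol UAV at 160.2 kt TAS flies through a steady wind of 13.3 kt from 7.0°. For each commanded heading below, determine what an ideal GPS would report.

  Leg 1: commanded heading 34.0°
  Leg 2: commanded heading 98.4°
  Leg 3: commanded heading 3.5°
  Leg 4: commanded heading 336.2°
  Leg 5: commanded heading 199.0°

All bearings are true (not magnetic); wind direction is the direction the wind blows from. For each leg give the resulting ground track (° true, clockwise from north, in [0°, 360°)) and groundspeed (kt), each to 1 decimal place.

Leg 1: track=36.3°, groundspeed=148.5 kt
Leg 2: track=103.1°, groundspeed=161.1 kt
Leg 3: track=3.2°, groundspeed=146.9 kt
Leg 4: track=333.6°, groundspeed=148.9 kt
Leg 5: track=198.1°, groundspeed=173.2 kt

Leg 1: heading 34.0°; drift +2.3° → track 36.3°, groundspeed 148.5 kt
Leg 2: heading 98.4°; drift +4.7° → track 103.1°, groundspeed 161.1 kt
Leg 3: heading 3.5°; drift -0.3° → track 3.2°, groundspeed 146.9 kt
Leg 4: heading 336.2°; drift -2.6° → track 333.6°, groundspeed 148.9 kt
Leg 5: heading 199.0°; drift -0.9° → track 198.1°, groundspeed 173.2 kt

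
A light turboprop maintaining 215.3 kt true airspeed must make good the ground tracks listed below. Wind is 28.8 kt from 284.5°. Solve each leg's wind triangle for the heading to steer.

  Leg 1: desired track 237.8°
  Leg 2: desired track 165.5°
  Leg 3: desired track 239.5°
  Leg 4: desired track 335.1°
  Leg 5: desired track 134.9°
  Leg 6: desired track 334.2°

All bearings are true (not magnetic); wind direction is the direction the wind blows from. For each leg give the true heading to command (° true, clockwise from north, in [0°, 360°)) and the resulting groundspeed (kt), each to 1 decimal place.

Leg 1: heading=243.4°, groundspeed=194.5 kt
Leg 2: heading=172.2°, groundspeed=227.8 kt
Leg 3: heading=244.9°, groundspeed=194.0 kt
Leg 4: heading=329.2°, groundspeed=195.9 kt
Leg 5: heading=138.8°, groundspeed=239.6 kt
Leg 6: heading=328.3°, groundspeed=195.5 kt

Leg 1: desired track 237.8°; wind correction +5.6° → command heading 243.4°, groundspeed 194.5 kt
Leg 2: desired track 165.5°; wind correction +6.7° → command heading 172.2°, groundspeed 227.8 kt
Leg 3: desired track 239.5°; wind correction +5.4° → command heading 244.9°, groundspeed 194.0 kt
Leg 4: desired track 335.1°; wind correction -5.9° → command heading 329.2°, groundspeed 195.9 kt
Leg 5: desired track 134.9°; wind correction +3.9° → command heading 138.8°, groundspeed 239.6 kt
Leg 6: desired track 334.2°; wind correction -5.9° → command heading 328.3°, groundspeed 195.5 kt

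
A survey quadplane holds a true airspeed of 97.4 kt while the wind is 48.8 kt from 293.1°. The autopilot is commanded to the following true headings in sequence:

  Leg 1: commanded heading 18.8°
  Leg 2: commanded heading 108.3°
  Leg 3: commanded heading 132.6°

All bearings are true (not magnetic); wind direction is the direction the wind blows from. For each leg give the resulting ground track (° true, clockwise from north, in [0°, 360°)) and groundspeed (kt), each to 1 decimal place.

Leg 1: track=46.2°, groundspeed=105.6 kt
Leg 2: track=109.9°, groundspeed=146.1 kt
Leg 3: track=126.1°, groundspeed=144.3 kt

Leg 1: heading 18.8°; drift +27.4° → track 46.2°, groundspeed 105.6 kt
Leg 2: heading 108.3°; drift +1.6° → track 109.9°, groundspeed 146.1 kt
Leg 3: heading 132.6°; drift -6.5° → track 126.1°, groundspeed 144.3 kt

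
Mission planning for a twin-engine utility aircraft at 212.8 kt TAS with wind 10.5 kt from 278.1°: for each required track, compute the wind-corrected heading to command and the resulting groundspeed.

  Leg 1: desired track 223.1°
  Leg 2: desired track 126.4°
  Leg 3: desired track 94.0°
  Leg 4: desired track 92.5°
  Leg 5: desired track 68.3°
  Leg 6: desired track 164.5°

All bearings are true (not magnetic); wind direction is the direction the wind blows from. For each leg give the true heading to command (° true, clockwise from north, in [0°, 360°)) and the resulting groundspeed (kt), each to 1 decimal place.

Leg 1: desired track 223.1°; wind correction +2.3° → command heading 225.4°, groundspeed 206.6 kt
Leg 2: desired track 126.4°; wind correction +1.3° → command heading 127.7°, groundspeed 222.0 kt
Leg 3: desired track 94.0°; wind correction -0.2° → command heading 93.8°, groundspeed 223.3 kt
Leg 4: desired track 92.5°; wind correction -0.3° → command heading 92.2°, groundspeed 223.2 kt
Leg 5: desired track 68.3°; wind correction -1.4° → command heading 66.9°, groundspeed 221.8 kt
Leg 6: desired track 164.5°; wind correction +2.6° → command heading 167.1°, groundspeed 216.8 kt

Leg 1: heading=225.4°, groundspeed=206.6 kt
Leg 2: heading=127.7°, groundspeed=222.0 kt
Leg 3: heading=93.8°, groundspeed=223.3 kt
Leg 4: heading=92.2°, groundspeed=223.2 kt
Leg 5: heading=66.9°, groundspeed=221.8 kt
Leg 6: heading=167.1°, groundspeed=216.8 kt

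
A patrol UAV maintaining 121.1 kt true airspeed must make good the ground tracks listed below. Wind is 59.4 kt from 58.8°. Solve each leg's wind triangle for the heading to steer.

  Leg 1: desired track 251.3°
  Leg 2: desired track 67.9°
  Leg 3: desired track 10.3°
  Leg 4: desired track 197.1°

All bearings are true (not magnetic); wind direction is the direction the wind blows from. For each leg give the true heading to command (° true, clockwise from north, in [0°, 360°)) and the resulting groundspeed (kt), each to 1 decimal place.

Leg 1: heading=257.4°, groundspeed=178.4 kt
Leg 2: heading=63.5°, groundspeed=62.1 kt
Leg 3: heading=31.9°, groundspeed=73.3 kt
Leg 4: heading=178.1°, groundspeed=158.8 kt

Leg 1: desired track 251.3°; wind correction +6.1° → command heading 257.4°, groundspeed 178.4 kt
Leg 2: desired track 67.9°; wind correction -4.4° → command heading 63.5°, groundspeed 62.1 kt
Leg 3: desired track 10.3°; wind correction +21.6° → command heading 31.9°, groundspeed 73.3 kt
Leg 4: desired track 197.1°; wind correction -19.0° → command heading 178.1°, groundspeed 158.8 kt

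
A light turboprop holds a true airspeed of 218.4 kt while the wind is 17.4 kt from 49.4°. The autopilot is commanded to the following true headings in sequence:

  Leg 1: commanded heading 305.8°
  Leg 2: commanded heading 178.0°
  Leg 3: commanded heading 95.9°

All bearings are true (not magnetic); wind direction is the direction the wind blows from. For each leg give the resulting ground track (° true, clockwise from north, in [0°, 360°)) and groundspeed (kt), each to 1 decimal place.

Leg 1: track=301.5°, groundspeed=223.1 kt
Leg 2: track=181.4°, groundspeed=229.7 kt
Leg 3: track=99.4°, groundspeed=206.8 kt

Leg 1: heading 305.8°; drift -4.3° → track 301.5°, groundspeed 223.1 kt
Leg 2: heading 178.0°; drift +3.4° → track 181.4°, groundspeed 229.7 kt
Leg 3: heading 95.9°; drift +3.5° → track 99.4°, groundspeed 206.8 kt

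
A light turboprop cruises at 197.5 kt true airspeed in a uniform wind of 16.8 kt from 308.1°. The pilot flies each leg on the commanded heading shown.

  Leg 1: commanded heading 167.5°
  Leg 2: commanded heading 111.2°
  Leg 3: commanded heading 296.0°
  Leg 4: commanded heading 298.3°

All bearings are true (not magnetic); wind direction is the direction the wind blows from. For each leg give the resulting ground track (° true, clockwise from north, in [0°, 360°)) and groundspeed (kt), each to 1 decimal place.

Leg 1: track=164.6°, groundspeed=210.8 kt
Leg 2: track=112.5°, groundspeed=213.6 kt
Leg 3: track=294.9°, groundspeed=181.1 kt
Leg 4: track=297.4°, groundspeed=181.0 kt

Leg 1: heading 167.5°; drift -2.9° → track 164.6°, groundspeed 210.8 kt
Leg 2: heading 111.2°; drift +1.3° → track 112.5°, groundspeed 213.6 kt
Leg 3: heading 296.0°; drift -1.1° → track 294.9°, groundspeed 181.1 kt
Leg 4: heading 298.3°; drift -0.9° → track 297.4°, groundspeed 181.0 kt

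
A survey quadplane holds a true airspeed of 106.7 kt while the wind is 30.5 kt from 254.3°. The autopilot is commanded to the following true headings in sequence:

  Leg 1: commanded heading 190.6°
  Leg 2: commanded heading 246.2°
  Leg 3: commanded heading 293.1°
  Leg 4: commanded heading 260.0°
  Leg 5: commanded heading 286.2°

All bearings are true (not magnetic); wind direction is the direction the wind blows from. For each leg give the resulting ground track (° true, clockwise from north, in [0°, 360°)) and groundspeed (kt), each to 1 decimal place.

Leg 1: heading 190.6°; drift -16.4° → track 174.2°, groundspeed 97.1 kt
Leg 2: heading 246.2°; drift -3.2° → track 243.0°, groundspeed 76.6 kt
Leg 3: heading 293.1°; drift +13.0° → track 306.1°, groundspeed 85.1 kt
Leg 4: heading 260.0°; drift +2.3° → track 262.3°, groundspeed 76.4 kt
Leg 5: heading 286.2°; drift +11.3° → track 297.5°, groundspeed 82.4 kt

Leg 1: track=174.2°, groundspeed=97.1 kt
Leg 2: track=243.0°, groundspeed=76.6 kt
Leg 3: track=306.1°, groundspeed=85.1 kt
Leg 4: track=262.3°, groundspeed=76.4 kt
Leg 5: track=297.5°, groundspeed=82.4 kt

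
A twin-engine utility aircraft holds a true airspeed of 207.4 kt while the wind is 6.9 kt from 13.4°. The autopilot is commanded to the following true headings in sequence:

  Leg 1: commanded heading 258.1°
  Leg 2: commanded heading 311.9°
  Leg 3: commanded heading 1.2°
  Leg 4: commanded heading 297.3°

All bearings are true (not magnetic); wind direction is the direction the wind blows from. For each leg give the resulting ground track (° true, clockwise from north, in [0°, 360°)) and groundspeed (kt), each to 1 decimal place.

Leg 1: heading 258.1°; drift -1.7° → track 256.4°, groundspeed 210.4 kt
Leg 2: heading 311.9°; drift -1.7° → track 310.2°, groundspeed 204.2 kt
Leg 3: heading 1.2°; drift -0.4° → track 0.8°, groundspeed 200.7 kt
Leg 4: heading 297.3°; drift -1.9° → track 295.4°, groundspeed 205.9 kt

Leg 1: track=256.4°, groundspeed=210.4 kt
Leg 2: track=310.2°, groundspeed=204.2 kt
Leg 3: track=0.8°, groundspeed=200.7 kt
Leg 4: track=295.4°, groundspeed=205.9 kt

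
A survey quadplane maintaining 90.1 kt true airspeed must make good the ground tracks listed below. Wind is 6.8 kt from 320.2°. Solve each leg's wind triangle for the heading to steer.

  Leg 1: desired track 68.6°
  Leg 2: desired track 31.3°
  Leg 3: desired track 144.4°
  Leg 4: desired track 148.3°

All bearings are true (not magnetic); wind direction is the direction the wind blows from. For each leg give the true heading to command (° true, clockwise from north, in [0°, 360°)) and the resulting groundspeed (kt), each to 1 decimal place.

Leg 1: desired track 68.6°; wind correction -4.1° → command heading 64.5°, groundspeed 92.0 kt
Leg 2: desired track 31.3°; wind correction -4.1° → command heading 27.2°, groundspeed 87.7 kt
Leg 3: desired track 144.4°; wind correction +0.3° → command heading 144.7°, groundspeed 96.9 kt
Leg 4: desired track 148.3°; wind correction +0.6° → command heading 148.9°, groundspeed 96.8 kt

Leg 1: heading=64.5°, groundspeed=92.0 kt
Leg 2: heading=27.2°, groundspeed=87.7 kt
Leg 3: heading=144.7°, groundspeed=96.9 kt
Leg 4: heading=148.9°, groundspeed=96.8 kt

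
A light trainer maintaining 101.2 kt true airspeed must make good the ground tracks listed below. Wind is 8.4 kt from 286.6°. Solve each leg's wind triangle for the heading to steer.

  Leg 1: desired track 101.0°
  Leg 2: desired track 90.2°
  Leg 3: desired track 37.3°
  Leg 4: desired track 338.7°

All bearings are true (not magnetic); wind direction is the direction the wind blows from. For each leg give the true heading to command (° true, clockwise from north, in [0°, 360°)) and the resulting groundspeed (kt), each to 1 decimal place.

Leg 1: desired track 101.0°; wind correction -0.5° → command heading 100.5°, groundspeed 109.6 kt
Leg 2: desired track 90.2°; wind correction -1.3° → command heading 88.9°, groundspeed 109.2 kt
Leg 3: desired track 37.3°; wind correction -4.5° → command heading 32.8°, groundspeed 103.9 kt
Leg 4: desired track 338.7°; wind correction -3.8° → command heading 334.9°, groundspeed 95.8 kt

Leg 1: heading=100.5°, groundspeed=109.6 kt
Leg 2: heading=88.9°, groundspeed=109.2 kt
Leg 3: heading=32.8°, groundspeed=103.9 kt
Leg 4: heading=334.9°, groundspeed=95.8 kt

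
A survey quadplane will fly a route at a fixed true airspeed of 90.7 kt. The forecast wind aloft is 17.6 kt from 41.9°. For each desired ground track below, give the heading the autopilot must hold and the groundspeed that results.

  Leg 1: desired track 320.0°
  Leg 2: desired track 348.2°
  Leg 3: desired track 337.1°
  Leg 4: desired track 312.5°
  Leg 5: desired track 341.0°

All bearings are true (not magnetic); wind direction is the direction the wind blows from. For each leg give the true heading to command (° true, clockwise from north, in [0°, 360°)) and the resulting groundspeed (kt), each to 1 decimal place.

Leg 1: heading=331.1°, groundspeed=86.5 kt
Leg 2: heading=357.2°, groundspeed=79.2 kt
Leg 3: heading=347.2°, groundspeed=81.8 kt
Leg 4: heading=323.7°, groundspeed=88.8 kt
Leg 5: heading=350.8°, groundspeed=80.8 kt

Leg 1: desired track 320.0°; wind correction +11.1° → command heading 331.1°, groundspeed 86.5 kt
Leg 2: desired track 348.2°; wind correction +9.0° → command heading 357.2°, groundspeed 79.2 kt
Leg 3: desired track 337.1°; wind correction +10.1° → command heading 347.2°, groundspeed 81.8 kt
Leg 4: desired track 312.5°; wind correction +11.2° → command heading 323.7°, groundspeed 88.8 kt
Leg 5: desired track 341.0°; wind correction +9.8° → command heading 350.8°, groundspeed 80.8 kt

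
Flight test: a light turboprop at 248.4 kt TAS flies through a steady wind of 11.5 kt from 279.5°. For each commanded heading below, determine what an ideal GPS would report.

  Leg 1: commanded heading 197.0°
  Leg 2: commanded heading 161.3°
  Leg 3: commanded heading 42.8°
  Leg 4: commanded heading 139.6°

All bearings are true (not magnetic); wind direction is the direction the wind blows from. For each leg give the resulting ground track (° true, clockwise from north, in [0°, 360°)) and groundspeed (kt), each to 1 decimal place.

Leg 1: heading 197.0°; drift -2.6° → track 194.4°, groundspeed 247.2 kt
Leg 2: heading 161.3°; drift -2.3° → track 159.0°, groundspeed 254.0 kt
Leg 3: heading 42.8°; drift +2.2° → track 45.0°, groundspeed 254.9 kt
Leg 4: heading 139.6°; drift -1.6° → track 138.0°, groundspeed 257.3 kt

Leg 1: track=194.4°, groundspeed=247.2 kt
Leg 2: track=159.0°, groundspeed=254.0 kt
Leg 3: track=45.0°, groundspeed=254.9 kt
Leg 4: track=138.0°, groundspeed=257.3 kt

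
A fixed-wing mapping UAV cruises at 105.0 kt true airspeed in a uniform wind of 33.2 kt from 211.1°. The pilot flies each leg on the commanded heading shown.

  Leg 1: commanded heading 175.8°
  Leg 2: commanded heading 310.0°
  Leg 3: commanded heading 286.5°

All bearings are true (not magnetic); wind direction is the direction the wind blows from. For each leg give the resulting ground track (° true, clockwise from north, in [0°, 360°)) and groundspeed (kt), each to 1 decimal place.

Leg 1: track=162.0°, groundspeed=80.2 kt
Leg 2: track=326.6°, groundspeed=114.9 kt
Leg 3: track=304.9°, groundspeed=101.8 kt

Leg 1: heading 175.8°; drift -13.8° → track 162.0°, groundspeed 80.2 kt
Leg 2: heading 310.0°; drift +16.6° → track 326.6°, groundspeed 114.9 kt
Leg 3: heading 286.5°; drift +18.4° → track 304.9°, groundspeed 101.8 kt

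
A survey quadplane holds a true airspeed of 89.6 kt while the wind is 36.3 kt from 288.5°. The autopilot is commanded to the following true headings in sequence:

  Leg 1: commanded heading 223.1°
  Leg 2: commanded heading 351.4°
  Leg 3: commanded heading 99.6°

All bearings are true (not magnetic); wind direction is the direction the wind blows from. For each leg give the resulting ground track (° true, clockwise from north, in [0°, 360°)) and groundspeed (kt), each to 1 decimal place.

Leg 1: track=199.2°, groundspeed=81.5 kt
Leg 2: track=15.3°, groundspeed=79.9 kt
Leg 3: track=102.2°, groundspeed=125.6 kt

Leg 1: heading 223.1°; drift -23.9° → track 199.2°, groundspeed 81.5 kt
Leg 2: heading 351.4°; drift +23.9° → track 15.3°, groundspeed 79.9 kt
Leg 3: heading 99.6°; drift +2.6° → track 102.2°, groundspeed 125.6 kt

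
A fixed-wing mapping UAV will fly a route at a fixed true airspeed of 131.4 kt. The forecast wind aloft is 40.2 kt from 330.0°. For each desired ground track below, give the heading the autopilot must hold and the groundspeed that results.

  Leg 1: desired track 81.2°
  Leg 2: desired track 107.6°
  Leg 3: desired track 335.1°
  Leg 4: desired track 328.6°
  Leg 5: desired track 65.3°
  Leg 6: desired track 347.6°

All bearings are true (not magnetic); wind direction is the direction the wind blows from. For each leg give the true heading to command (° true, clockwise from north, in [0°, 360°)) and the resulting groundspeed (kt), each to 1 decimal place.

Leg 1: desired track 81.2°; wind correction -16.6° → command heading 64.6°, groundspeed 140.5 kt
Leg 2: desired track 107.6°; wind correction -11.9° → command heading 95.7°, groundspeed 158.3 kt
Leg 3: desired track 335.1°; wind correction -1.6° → command heading 333.5°, groundspeed 91.3 kt
Leg 4: desired track 328.6°; wind correction +0.4° → command heading 329.0°, groundspeed 91.2 kt
Leg 5: desired track 65.3°; wind correction -17.7° → command heading 47.6°, groundspeed 128.9 kt
Leg 6: desired track 347.6°; wind correction -5.3° → command heading 342.3°, groundspeed 92.5 kt

Leg 1: heading=64.6°, groundspeed=140.5 kt
Leg 2: heading=95.7°, groundspeed=158.3 kt
Leg 3: heading=333.5°, groundspeed=91.3 kt
Leg 4: heading=329.0°, groundspeed=91.2 kt
Leg 5: heading=47.6°, groundspeed=128.9 kt
Leg 6: heading=342.3°, groundspeed=92.5 kt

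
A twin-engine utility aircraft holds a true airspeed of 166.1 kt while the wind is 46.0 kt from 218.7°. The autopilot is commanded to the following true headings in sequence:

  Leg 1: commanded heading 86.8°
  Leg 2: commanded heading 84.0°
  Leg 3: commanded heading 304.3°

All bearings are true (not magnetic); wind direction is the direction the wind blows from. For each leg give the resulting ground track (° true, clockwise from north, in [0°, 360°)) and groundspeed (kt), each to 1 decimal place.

Leg 1: track=76.9°, groundspeed=199.8 kt
Leg 2: track=74.6°, groundspeed=201.1 kt
Leg 3: track=320.1°, groundspeed=168.9 kt

Leg 1: heading 86.8°; drift -9.9° → track 76.9°, groundspeed 199.8 kt
Leg 2: heading 84.0°; drift -9.4° → track 74.6°, groundspeed 201.1 kt
Leg 3: heading 304.3°; drift +15.8° → track 320.1°, groundspeed 168.9 kt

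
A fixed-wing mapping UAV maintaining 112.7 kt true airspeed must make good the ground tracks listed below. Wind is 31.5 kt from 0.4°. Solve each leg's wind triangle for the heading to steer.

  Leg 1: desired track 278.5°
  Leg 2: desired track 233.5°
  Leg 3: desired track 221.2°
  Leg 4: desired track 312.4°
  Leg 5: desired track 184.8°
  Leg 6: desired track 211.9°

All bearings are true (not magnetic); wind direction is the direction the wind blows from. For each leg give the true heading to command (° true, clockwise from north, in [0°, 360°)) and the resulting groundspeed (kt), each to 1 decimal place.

Leg 1: heading=294.6°, groundspeed=103.9 kt
Leg 2: heading=246.4°, groundspeed=128.8 kt
Leg 3: heading=231.7°, groundspeed=134.6 kt
Leg 4: heading=324.4°, groundspeed=89.2 kt
Leg 5: heading=186.0°, groundspeed=144.1 kt
Leg 6: heading=220.3°, groundspeed=138.3 kt

Leg 1: desired track 278.5°; wind correction +16.1° → command heading 294.6°, groundspeed 103.9 kt
Leg 2: desired track 233.5°; wind correction +12.9° → command heading 246.4°, groundspeed 128.8 kt
Leg 3: desired track 221.2°; wind correction +10.5° → command heading 231.7°, groundspeed 134.6 kt
Leg 4: desired track 312.4°; wind correction +12.0° → command heading 324.4°, groundspeed 89.2 kt
Leg 5: desired track 184.8°; wind correction +1.2° → command heading 186.0°, groundspeed 144.1 kt
Leg 6: desired track 211.9°; wind correction +8.4° → command heading 220.3°, groundspeed 138.3 kt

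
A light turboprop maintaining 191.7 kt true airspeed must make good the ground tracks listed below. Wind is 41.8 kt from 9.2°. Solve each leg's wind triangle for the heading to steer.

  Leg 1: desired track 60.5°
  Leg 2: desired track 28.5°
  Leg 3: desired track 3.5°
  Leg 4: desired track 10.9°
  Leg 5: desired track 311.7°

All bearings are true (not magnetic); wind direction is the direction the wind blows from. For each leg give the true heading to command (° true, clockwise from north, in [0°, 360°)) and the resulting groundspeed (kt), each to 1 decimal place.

Leg 1: desired track 60.5°; wind correction -9.8° → command heading 50.7°, groundspeed 162.8 kt
Leg 2: desired track 28.5°; wind correction -4.1° → command heading 24.4°, groundspeed 151.8 kt
Leg 3: desired track 3.5°; wind correction +1.2° → command heading 4.7°, groundspeed 150.1 kt
Leg 4: desired track 10.9°; wind correction -0.4° → command heading 10.5°, groundspeed 149.9 kt
Leg 5: desired track 311.7°; wind correction +10.6° → command heading 322.3°, groundspeed 166.0 kt

Leg 1: heading=50.7°, groundspeed=162.8 kt
Leg 2: heading=24.4°, groundspeed=151.8 kt
Leg 3: heading=4.7°, groundspeed=150.1 kt
Leg 4: heading=10.5°, groundspeed=149.9 kt
Leg 5: heading=322.3°, groundspeed=166.0 kt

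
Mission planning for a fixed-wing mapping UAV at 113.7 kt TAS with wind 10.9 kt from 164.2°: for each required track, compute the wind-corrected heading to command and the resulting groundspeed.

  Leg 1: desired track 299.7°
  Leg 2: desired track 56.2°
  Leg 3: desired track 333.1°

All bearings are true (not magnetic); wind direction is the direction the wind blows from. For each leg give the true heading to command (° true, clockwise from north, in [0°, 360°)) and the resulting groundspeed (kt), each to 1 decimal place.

Leg 1: heading=295.8°, groundspeed=121.2 kt
Leg 2: heading=61.4°, groundspeed=116.6 kt
Leg 3: heading=332.0°, groundspeed=124.4 kt

Leg 1: desired track 299.7°; wind correction -3.9° → command heading 295.8°, groundspeed 121.2 kt
Leg 2: desired track 56.2°; wind correction +5.2° → command heading 61.4°, groundspeed 116.6 kt
Leg 3: desired track 333.1°; wind correction -1.1° → command heading 332.0°, groundspeed 124.4 kt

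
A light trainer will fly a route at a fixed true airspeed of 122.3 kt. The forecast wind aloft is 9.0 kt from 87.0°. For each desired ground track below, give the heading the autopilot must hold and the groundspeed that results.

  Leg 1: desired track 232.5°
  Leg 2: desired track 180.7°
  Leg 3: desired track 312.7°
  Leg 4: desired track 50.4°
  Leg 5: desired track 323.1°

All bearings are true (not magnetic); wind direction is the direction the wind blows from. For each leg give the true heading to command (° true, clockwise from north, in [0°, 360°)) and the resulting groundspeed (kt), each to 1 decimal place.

Leg 1: heading=230.1°, groundspeed=129.6 kt
Leg 2: heading=176.5°, groundspeed=122.6 kt
Leg 3: heading=315.7°, groundspeed=128.4 kt
Leg 4: heading=52.9°, groundspeed=115.0 kt
Leg 5: heading=326.6°, groundspeed=127.1 kt

Leg 1: desired track 232.5°; wind correction -2.4° → command heading 230.1°, groundspeed 129.6 kt
Leg 2: desired track 180.7°; wind correction -4.2° → command heading 176.5°, groundspeed 122.6 kt
Leg 3: desired track 312.7°; wind correction +3.0° → command heading 315.7°, groundspeed 128.4 kt
Leg 4: desired track 50.4°; wind correction +2.5° → command heading 52.9°, groundspeed 115.0 kt
Leg 5: desired track 323.1°; wind correction +3.5° → command heading 326.6°, groundspeed 127.1 kt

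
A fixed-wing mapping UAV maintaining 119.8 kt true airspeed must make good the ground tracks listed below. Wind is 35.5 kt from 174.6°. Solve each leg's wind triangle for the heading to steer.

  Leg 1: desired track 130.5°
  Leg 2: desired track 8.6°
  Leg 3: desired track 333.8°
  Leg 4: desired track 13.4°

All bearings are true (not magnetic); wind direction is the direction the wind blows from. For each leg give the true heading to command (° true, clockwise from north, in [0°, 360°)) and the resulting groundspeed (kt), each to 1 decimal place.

Leg 1: heading=142.4°, groundspeed=91.7 kt
Leg 2: heading=12.7°, groundspeed=153.9 kt
Leg 3: heading=327.8°, groundspeed=152.3 kt
Leg 4: heading=18.9°, groundspeed=152.9 kt

Leg 1: desired track 130.5°; wind correction +11.9° → command heading 142.4°, groundspeed 91.7 kt
Leg 2: desired track 8.6°; wind correction +4.1° → command heading 12.7°, groundspeed 153.9 kt
Leg 3: desired track 333.8°; wind correction -6.0° → command heading 327.8°, groundspeed 152.3 kt
Leg 4: desired track 13.4°; wind correction +5.5° → command heading 18.9°, groundspeed 152.9 kt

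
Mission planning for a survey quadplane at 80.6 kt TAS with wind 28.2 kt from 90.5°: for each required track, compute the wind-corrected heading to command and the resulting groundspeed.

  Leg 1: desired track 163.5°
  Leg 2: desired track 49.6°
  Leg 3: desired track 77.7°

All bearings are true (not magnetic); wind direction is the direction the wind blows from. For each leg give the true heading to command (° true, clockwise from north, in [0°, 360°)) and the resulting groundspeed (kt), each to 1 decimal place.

Leg 1: desired track 163.5°; wind correction -19.5° → command heading 144.0°, groundspeed 67.7 kt
Leg 2: desired track 49.6°; wind correction +13.2° → command heading 62.8°, groundspeed 57.1 kt
Leg 3: desired track 77.7°; wind correction +4.4° → command heading 82.1°, groundspeed 52.9 kt

Leg 1: heading=144.0°, groundspeed=67.7 kt
Leg 2: heading=62.8°, groundspeed=57.1 kt
Leg 3: heading=82.1°, groundspeed=52.9 kt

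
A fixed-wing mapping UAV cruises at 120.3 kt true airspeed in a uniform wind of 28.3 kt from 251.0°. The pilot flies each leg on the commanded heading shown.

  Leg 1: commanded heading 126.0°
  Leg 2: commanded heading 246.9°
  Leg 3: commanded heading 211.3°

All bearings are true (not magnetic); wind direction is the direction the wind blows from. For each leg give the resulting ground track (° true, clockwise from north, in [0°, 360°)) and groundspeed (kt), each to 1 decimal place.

Leg 1: track=116.4°, groundspeed=138.5 kt
Leg 2: track=245.6°, groundspeed=92.1 kt
Leg 3: track=200.9°, groundspeed=100.2 kt

Leg 1: heading 126.0°; drift -9.6° → track 116.4°, groundspeed 138.5 kt
Leg 2: heading 246.9°; drift -1.3° → track 245.6°, groundspeed 92.1 kt
Leg 3: heading 211.3°; drift -10.4° → track 200.9°, groundspeed 100.2 kt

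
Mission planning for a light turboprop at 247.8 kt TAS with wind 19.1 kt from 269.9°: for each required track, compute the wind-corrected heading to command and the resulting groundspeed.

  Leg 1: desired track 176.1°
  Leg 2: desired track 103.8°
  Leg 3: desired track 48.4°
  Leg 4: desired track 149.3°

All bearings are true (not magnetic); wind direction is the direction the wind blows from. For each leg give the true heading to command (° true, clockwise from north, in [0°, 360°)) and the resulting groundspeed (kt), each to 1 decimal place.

Leg 1: desired track 176.1°; wind correction +4.4° → command heading 180.5°, groundspeed 248.3 kt
Leg 2: desired track 103.8°; wind correction +1.1° → command heading 104.9°, groundspeed 266.3 kt
Leg 3: desired track 48.4°; wind correction -2.9° → command heading 45.5°, groundspeed 261.8 kt
Leg 4: desired track 149.3°; wind correction +3.8° → command heading 153.1°, groundspeed 257.0 kt

Leg 1: heading=180.5°, groundspeed=248.3 kt
Leg 2: heading=104.9°, groundspeed=266.3 kt
Leg 3: heading=45.5°, groundspeed=261.8 kt
Leg 4: heading=153.1°, groundspeed=257.0 kt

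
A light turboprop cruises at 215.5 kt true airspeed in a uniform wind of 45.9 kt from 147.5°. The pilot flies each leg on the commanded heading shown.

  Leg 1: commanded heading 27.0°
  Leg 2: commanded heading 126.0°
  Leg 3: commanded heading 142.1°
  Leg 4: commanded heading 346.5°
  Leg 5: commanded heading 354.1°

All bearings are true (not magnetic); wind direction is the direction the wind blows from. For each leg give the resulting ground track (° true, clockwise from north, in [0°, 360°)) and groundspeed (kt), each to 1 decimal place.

Leg 1: heading 27.0°; drift -9.4° → track 17.6°, groundspeed 242.0 kt
Leg 2: heading 126.0°; drift -5.6° → track 120.4°, groundspeed 173.6 kt
Leg 3: heading 142.1°; drift -1.5° → track 140.6°, groundspeed 169.9 kt
Leg 4: heading 346.5°; drift -3.3° → track 343.2°, groundspeed 259.3 kt
Leg 5: heading 354.1°; drift -4.6° → track 349.5°, groundspeed 257.4 kt

Leg 1: track=17.6°, groundspeed=242.0 kt
Leg 2: track=120.4°, groundspeed=173.6 kt
Leg 3: track=140.6°, groundspeed=169.9 kt
Leg 4: track=343.2°, groundspeed=259.3 kt
Leg 5: track=349.5°, groundspeed=257.4 kt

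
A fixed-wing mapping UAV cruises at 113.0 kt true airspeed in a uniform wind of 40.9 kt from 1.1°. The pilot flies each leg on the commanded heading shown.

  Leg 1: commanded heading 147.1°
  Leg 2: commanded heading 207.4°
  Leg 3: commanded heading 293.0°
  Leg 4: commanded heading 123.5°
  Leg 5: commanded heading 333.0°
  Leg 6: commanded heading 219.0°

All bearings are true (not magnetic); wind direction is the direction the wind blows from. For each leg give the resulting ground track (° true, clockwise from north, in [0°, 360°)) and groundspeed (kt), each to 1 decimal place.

Leg 1: heading 147.1°; drift +8.8° → track 155.9°, groundspeed 148.7 kt
Leg 2: heading 207.4°; drift -6.9° → track 200.5°, groundspeed 150.8 kt
Leg 3: heading 293.0°; drift -21.2° → track 271.8°, groundspeed 104.9 kt
Leg 4: heading 123.5°; drift +14.4° → track 137.9°, groundspeed 139.3 kt
Leg 5: heading 333.0°; drift -14.1° → track 318.9°, groundspeed 79.3 kt
Leg 6: heading 219.0°; drift -9.8° → track 209.2°, groundspeed 147.4 kt

Leg 1: track=155.9°, groundspeed=148.7 kt
Leg 2: track=200.5°, groundspeed=150.8 kt
Leg 3: track=271.8°, groundspeed=104.9 kt
Leg 4: track=137.9°, groundspeed=139.3 kt
Leg 5: track=318.9°, groundspeed=79.3 kt
Leg 6: track=209.2°, groundspeed=147.4 kt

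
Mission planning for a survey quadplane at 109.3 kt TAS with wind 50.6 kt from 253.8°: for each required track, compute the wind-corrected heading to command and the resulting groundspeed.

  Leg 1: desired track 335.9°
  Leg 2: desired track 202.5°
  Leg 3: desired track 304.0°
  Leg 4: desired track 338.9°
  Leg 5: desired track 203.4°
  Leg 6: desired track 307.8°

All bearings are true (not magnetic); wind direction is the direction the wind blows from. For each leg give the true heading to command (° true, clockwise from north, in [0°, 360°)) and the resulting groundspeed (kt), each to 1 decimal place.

Leg 1: desired track 335.9°; wind correction -27.3° → command heading 308.6°, groundspeed 90.2 kt
Leg 2: desired track 202.5°; wind correction +21.2° → command heading 223.7°, groundspeed 70.3 kt
Leg 3: desired track 304.0°; wind correction -20.8° → command heading 283.2°, groundspeed 69.8 kt
Leg 4: desired track 338.9°; wind correction -27.5° → command heading 311.4°, groundspeed 92.7 kt
Leg 5: desired track 203.4°; wind correction +20.9° → command heading 224.3°, groundspeed 69.9 kt
Leg 6: desired track 307.8°; wind correction -22.0° → command heading 285.8°, groundspeed 71.6 kt

Leg 1: heading=308.6°, groundspeed=90.2 kt
Leg 2: heading=223.7°, groundspeed=70.3 kt
Leg 3: heading=283.2°, groundspeed=69.8 kt
Leg 4: heading=311.4°, groundspeed=92.7 kt
Leg 5: heading=224.3°, groundspeed=69.9 kt
Leg 6: heading=285.8°, groundspeed=71.6 kt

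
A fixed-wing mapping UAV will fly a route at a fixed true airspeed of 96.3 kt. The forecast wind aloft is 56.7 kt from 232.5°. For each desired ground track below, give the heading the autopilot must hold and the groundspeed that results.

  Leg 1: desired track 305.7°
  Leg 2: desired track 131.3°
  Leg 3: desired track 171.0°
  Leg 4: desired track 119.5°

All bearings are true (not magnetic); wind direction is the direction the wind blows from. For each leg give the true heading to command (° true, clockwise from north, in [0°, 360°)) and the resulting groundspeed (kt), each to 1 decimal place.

Leg 1: desired track 305.7°; wind correction -34.3° → command heading 271.4°, groundspeed 63.2 kt
Leg 2: desired track 131.3°; wind correction +35.3° → command heading 166.6°, groundspeed 89.6 kt
Leg 3: desired track 171.0°; wind correction +31.2° → command heading 202.2°, groundspeed 55.4 kt
Leg 4: desired track 119.5°; wind correction +32.8° → command heading 152.3°, groundspeed 103.1 kt

Leg 1: heading=271.4°, groundspeed=63.2 kt
Leg 2: heading=166.6°, groundspeed=89.6 kt
Leg 3: heading=202.2°, groundspeed=55.4 kt
Leg 4: heading=152.3°, groundspeed=103.1 kt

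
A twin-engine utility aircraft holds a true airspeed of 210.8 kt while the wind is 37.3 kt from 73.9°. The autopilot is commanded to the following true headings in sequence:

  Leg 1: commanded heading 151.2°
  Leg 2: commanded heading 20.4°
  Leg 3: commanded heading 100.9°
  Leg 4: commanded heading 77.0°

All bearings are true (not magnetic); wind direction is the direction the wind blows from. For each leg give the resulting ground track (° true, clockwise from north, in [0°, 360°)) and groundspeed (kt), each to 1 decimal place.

Leg 1: track=161.4°, groundspeed=205.8 kt
Leg 2: track=11.4°, groundspeed=191.0 kt
Leg 3: track=106.3°, groundspeed=178.4 kt
Leg 4: track=77.7°, groundspeed=173.6 kt

Leg 1: heading 151.2°; drift +10.2° → track 161.4°, groundspeed 205.8 kt
Leg 2: heading 20.4°; drift -9.0° → track 11.4°, groundspeed 191.0 kt
Leg 3: heading 100.9°; drift +5.4° → track 106.3°, groundspeed 178.4 kt
Leg 4: heading 77.0°; drift +0.7° → track 77.7°, groundspeed 173.6 kt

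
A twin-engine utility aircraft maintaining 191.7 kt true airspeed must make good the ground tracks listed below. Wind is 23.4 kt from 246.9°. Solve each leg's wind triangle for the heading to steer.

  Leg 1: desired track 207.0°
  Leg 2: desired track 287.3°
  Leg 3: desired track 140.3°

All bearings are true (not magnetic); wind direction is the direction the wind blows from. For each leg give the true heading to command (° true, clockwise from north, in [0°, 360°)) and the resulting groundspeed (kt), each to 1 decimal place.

Leg 1: desired track 207.0°; wind correction +4.5° → command heading 211.5°, groundspeed 173.2 kt
Leg 2: desired track 287.3°; wind correction -4.5° → command heading 282.8°, groundspeed 173.3 kt
Leg 3: desired track 140.3°; wind correction +6.7° → command heading 147.0°, groundspeed 197.1 kt

Leg 1: heading=211.5°, groundspeed=173.2 kt
Leg 2: heading=282.8°, groundspeed=173.3 kt
Leg 3: heading=147.0°, groundspeed=197.1 kt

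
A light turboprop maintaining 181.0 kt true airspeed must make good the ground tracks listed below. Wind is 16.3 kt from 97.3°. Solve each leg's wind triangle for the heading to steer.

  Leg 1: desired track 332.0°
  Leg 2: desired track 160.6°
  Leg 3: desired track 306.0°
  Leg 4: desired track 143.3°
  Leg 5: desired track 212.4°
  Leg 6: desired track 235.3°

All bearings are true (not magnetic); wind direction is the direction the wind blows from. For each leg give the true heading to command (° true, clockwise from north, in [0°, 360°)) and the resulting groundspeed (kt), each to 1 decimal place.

Leg 1: desired track 332.0°; wind correction +4.2° → command heading 336.2°, groundspeed 189.9 kt
Leg 2: desired track 160.6°; wind correction -4.6° → command heading 156.0°, groundspeed 173.1 kt
Leg 3: desired track 306.0°; wind correction +2.5° → command heading 308.5°, groundspeed 195.1 kt
Leg 4: desired track 143.3°; wind correction -3.7° → command heading 139.6°, groundspeed 169.3 kt
Leg 5: desired track 212.4°; wind correction -4.7° → command heading 207.7°, groundspeed 187.3 kt
Leg 6: desired track 235.3°; wind correction -3.5° → command heading 231.8°, groundspeed 192.8 kt

Leg 1: heading=336.2°, groundspeed=189.9 kt
Leg 2: heading=156.0°, groundspeed=173.1 kt
Leg 3: heading=308.5°, groundspeed=195.1 kt
Leg 4: heading=139.6°, groundspeed=169.3 kt
Leg 5: heading=207.7°, groundspeed=187.3 kt
Leg 6: heading=231.8°, groundspeed=192.8 kt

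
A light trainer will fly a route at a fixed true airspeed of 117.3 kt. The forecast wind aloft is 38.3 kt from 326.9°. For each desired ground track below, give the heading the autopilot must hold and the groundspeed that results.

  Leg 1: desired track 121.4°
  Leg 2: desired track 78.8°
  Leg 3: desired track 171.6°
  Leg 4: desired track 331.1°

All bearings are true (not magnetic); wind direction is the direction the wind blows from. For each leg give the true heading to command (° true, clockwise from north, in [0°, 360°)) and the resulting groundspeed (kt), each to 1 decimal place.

Leg 1: heading=113.3°, groundspeed=150.7 kt
Leg 2: heading=61.2°, groundspeed=126.1 kt
Leg 3: heading=179.4°, groundspeed=151.0 kt
Leg 4: heading=329.7°, groundspeed=79.1 kt

Leg 1: desired track 121.4°; wind correction -8.1° → command heading 113.3°, groundspeed 150.7 kt
Leg 2: desired track 78.8°; wind correction -17.6° → command heading 61.2°, groundspeed 126.1 kt
Leg 3: desired track 171.6°; wind correction +7.8° → command heading 179.4°, groundspeed 151.0 kt
Leg 4: desired track 331.1°; wind correction -1.4° → command heading 329.7°, groundspeed 79.1 kt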